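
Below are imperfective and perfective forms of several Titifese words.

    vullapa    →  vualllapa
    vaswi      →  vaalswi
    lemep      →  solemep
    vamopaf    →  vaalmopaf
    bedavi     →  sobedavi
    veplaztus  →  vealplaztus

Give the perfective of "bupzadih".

"bupzadih" begins with b-. The one such stem in the data (bedavi → sobedavi) adds the prefix so-, so the same rule applies.
So bupzadih → sobupzadih.

sobupzadih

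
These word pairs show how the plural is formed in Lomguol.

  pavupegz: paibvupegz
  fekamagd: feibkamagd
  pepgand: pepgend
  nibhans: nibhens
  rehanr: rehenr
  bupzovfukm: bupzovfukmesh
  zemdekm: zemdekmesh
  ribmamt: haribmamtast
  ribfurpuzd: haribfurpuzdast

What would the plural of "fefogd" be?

fekamagd and pepgand both end in -d yet inflect differently (feibkamagd, pepgend), so the final letter is not what conditions the rule; the second-to-last letter is.
"fefogd" has second-to-last letter 'g'. The stems whose second-to-last letter is 'g' (pavupegz → paibvupegz, fekamagd → feibkamagd) insert -ib- after the first vowel.
The other patterns: stems whose second-to-last letter is 'n' change the last vowel to 'e'; stems whose second-to-last letter is 'k' add -esh; stems whose second-to-last letter is 'm' or 'z' add ha- … -ast around the stem.
So fefogd → feibfogd.

feibfogd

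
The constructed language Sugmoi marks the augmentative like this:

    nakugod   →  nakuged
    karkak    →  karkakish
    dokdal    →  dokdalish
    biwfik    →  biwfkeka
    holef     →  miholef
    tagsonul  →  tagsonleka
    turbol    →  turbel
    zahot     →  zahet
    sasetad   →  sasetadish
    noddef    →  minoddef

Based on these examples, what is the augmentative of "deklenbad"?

deklenbadish

sasetad and nakugod both end in -d yet inflect differently (sasetadish, nakuged), so the final letter is not what conditions the rule; the last vowel is.
"deklenbad" has last vowel 'a'. The stems whose last vowel is 'a' (dokdal → dokdalish, karkak → karkakish, sasetad → sasetadish) add -ish.
The other patterns: stems whose last vowel is 'e' add the prefix mi-; stems whose last vowel is 'o' change the last vowel to 'e'; stems whose last vowel is 'i' or 'u' delete the last vowel and add -eka.
So deklenbad → deklenbadish.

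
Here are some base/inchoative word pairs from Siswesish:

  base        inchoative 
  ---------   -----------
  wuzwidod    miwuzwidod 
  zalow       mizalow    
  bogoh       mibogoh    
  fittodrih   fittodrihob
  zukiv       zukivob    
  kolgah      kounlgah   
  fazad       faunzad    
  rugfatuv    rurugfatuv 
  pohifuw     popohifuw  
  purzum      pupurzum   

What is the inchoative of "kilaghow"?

bogoh and fittodrih both end in -h yet inflect differently (mibogoh, fittodrihob), so the final letter is not what conditions the rule; the last vowel is.
"kilaghow" has last vowel 'o'. The stems whose last vowel is 'o' (wuzwidod → miwuzwidod, zalow → mizalow, bogoh → mibogoh) add the prefix mi-.
The other patterns: stems whose last vowel is 'i' add -ob; stems whose last vowel is 'a' insert -un- after the first vowel; stems whose last vowel is 'u' repeat the first consonant+vowel as a prefix.
So kilaghow → mikilaghow.

mikilaghow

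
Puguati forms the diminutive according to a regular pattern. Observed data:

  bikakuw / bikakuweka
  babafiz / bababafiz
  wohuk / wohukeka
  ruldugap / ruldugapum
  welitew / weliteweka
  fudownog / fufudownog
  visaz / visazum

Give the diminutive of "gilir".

gigilir

visaz and babafiz both end in -z yet inflect differently (visazum, bababafiz), so the final letter is not what conditions the rule; the last vowel is.
"gilir" has last vowel 'i'. The one such stem in the data (babafiz → bababafiz) repeats the first consonant+vowel as a prefix (as does fudownog), so the same rule applies.
So gilir → gigilir.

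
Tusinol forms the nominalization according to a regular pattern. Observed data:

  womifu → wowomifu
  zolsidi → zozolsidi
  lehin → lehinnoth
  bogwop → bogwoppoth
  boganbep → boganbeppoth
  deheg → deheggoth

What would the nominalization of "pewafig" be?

pewafiggoth

"pewafig" ends in a consonant. The stems ending in a consonant (lehin → lehinnoth, bogwop → bogwoppoth, boganbep → boganbeppoth) double the final consonant and add -oth.
So pewafig → pewafiggoth.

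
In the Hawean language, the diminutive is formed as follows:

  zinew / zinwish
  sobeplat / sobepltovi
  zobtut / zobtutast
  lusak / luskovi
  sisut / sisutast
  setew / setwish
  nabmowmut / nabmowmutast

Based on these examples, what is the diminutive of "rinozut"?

rinozutast

"rinozut" has last vowel 'u'. The stems whose last vowel is 'u' (zobtut → zobtutast, nabmowmut → nabmowmutast, sisut → sisutast) add -ast.
The other patterns: stems whose last vowel is 'e' delete the last vowel and add -ish; stems whose last vowel is 'a' delete the last vowel and add -ovi.
So rinozut → rinozutast.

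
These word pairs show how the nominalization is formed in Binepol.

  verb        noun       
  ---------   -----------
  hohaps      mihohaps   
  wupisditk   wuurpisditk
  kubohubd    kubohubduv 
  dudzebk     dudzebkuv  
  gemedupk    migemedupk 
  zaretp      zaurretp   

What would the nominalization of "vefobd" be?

wupisditk and gemedupk both end in -k yet inflect differently (wuurpisditk, migemedupk), so the final letter is not what conditions the rule; the second-to-last letter is.
"vefobd" has second-to-last letter 'b'. The stems whose second-to-last letter is 'b' (dudzebk → dudzebkuv, kubohubd → kubohubduv) add -uv.
So vefobd → vefobduv.

vefobduv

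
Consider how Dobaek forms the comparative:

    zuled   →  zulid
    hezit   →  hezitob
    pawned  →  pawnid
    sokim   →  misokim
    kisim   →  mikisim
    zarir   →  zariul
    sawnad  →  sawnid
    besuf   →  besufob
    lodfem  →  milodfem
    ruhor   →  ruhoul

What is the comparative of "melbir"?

zarir and kisim both have last vowel 'i' yet inflect differently (zariul, mikisim), so the last vowel is not what conditions the rule; the final letter is.
"melbir" ends in -r. The stems ending in -r (ruhor → ruhoul, zarir → zariul) drop the final letter and add -ul.
The other patterns: stems ending in -m add the prefix mi-; stems ending in -d change the last vowel to 'i'; stems ending in -f or -t add -ob.
So melbir → melbiul.

melbiul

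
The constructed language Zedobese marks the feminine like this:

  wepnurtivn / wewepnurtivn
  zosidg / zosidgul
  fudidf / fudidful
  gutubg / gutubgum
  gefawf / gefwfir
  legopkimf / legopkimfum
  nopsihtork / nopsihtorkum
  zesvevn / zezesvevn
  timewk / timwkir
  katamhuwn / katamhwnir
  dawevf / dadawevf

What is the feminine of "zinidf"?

zinidful

gefawf and fudidf both end in -f yet inflect differently (gefwfir, fudidful), so the final letter is not what conditions the rule; the second-to-last letter is.
"zinidf" has second-to-last letter 'd'. The stems whose second-to-last letter is 'd' (fudidf → fudidful, zosidg → zosidgul) add -ul.
So zinidf → zinidful.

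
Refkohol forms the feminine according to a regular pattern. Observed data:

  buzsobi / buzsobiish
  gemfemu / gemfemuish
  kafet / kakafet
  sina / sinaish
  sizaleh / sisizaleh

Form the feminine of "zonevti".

sizaleh and sina both begin with s- yet inflect differently (sisizaleh, sinaish), so the first letter is not what conditions the rule; whether the stem ends in a vowel or a consonant is.
"zonevti" ends in a vowel. The stems ending in a vowel (gemfemu → gemfemuish, sina → sinaish, buzsobi → buzsobiish) add -ish.
So zonevti → zonevtiish.

zonevtiish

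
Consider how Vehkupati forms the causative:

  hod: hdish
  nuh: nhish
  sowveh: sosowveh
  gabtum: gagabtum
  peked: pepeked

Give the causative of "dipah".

didipah

nuh and sowveh both end in -h yet inflect differently (nhish, sosowveh), so the final letter is not what conditions the rule; the number of vowels is.
"dipah" has 2 vowels. The stems with 2 vowels (sowveh → sosowveh, gabtum → gagabtum, peked → pepeked) repeat the first consonant+vowel as a prefix.
So dipah → didipah.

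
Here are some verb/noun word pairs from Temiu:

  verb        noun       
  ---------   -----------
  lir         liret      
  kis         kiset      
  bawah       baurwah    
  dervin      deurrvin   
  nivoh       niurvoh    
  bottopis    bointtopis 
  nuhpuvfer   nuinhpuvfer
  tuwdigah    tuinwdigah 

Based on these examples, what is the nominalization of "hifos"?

kis and bottopis both end in -s yet inflect differently (kiset, bointtopis), so the final letter is not what conditions the rule; the number of vowels is.
"hifos" has 2 vowels. The stems with 2 vowels (bawah → baurwah, dervin → deurrvin, nivoh → niurvoh) insert -ur- after the first vowel.
So hifos → hiurfos.

hiurfos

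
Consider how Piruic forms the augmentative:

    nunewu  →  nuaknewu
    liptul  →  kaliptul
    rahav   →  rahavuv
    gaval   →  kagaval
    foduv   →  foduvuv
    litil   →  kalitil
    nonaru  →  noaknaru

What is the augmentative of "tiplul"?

katiplul

nunewu and foduv both have last vowel 'u' yet inflect differently (nuaknewu, foduvuv), so the last vowel is not what conditions the rule; the final letter is.
"tiplul" ends in -l. The stems ending in -l (gaval → kagaval, litil → kalitil, liptul → kaliptul) add the prefix ka-.
The other patterns: stems ending in -u insert -ak- after the first vowel; stems ending in -v add -uv.
So tiplul → katiplul.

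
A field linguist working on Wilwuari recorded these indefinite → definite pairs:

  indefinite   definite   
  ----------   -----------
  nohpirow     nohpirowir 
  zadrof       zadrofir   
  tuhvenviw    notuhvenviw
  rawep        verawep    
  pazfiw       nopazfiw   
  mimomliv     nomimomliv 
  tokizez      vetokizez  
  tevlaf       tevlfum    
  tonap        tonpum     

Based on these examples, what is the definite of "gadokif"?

zadrof and tevlaf both end in -f yet inflect differently (zadrofir, tevlfum), so the final letter is not what conditions the rule; the last vowel is.
"gadokif" has last vowel 'i'. The stems whose last vowel is 'i' (tuhvenviw → notuhvenviw, pazfiw → nopazfiw, mimomliv → nomimomliv) add the prefix no-.
So gadokif → nogadokif.

nogadokif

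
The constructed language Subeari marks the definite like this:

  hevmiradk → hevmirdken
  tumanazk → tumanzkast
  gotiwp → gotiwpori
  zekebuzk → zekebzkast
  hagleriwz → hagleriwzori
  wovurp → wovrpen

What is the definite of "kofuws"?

kofuwsori

"kofuws" has second-to-last letter 'w'. The stems whose second-to-last letter is 'w' (gotiwp → gotiwpori, hagleriwz → hagleriwzori) add -ori.
The other patterns: stems whose second-to-last letter is 'd' or 'r' delete the last vowel and add -en; stems whose second-to-last letter is 'z' delete the last vowel and add -ast.
So kofuws → kofuwsori.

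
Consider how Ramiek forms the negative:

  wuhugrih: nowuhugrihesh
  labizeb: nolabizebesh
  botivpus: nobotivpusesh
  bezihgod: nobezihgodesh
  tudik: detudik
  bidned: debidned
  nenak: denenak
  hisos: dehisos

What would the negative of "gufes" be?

degufes

bezihgod and bidned both end in -d yet inflect differently (nobezihgodesh, debidned), so the final letter is not what conditions the rule; the number of vowels is.
"gufes" has 2 vowels. The stems with 2 vowels (tudik → detudik, bidned → debidned, nenak → denenak) add the prefix de-.
So gufes → degufes.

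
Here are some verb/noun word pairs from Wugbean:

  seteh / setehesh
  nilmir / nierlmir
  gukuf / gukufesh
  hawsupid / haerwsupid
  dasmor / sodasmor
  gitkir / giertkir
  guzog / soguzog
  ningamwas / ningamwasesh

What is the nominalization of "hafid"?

haerfid

dasmor and gitkir both end in -r yet inflect differently (sodasmor, giertkir), so the final letter is not what conditions the rule; the last vowel is.
"hafid" has last vowel 'i'. The stems whose last vowel is 'i' (gitkir → giertkir, hawsupid → haerwsupid, nilmir → nierlmir) insert -er- after the first vowel.
The other patterns: stems whose last vowel is 'o' add the prefix so-; stems whose last vowel is 'a', 'e' or 'u' add -esh.
So hafid → haerfid.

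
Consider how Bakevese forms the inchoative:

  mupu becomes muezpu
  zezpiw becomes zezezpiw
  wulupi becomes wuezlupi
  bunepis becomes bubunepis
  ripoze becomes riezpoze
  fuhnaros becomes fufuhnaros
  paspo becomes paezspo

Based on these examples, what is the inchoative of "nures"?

"nures" ends in a consonant. The stems ending in a consonant (fuhnaros → fufuhnaros, bunepis → bubunepis, zezpiw → zezezpiw) repeat the first consonant+vowel as a prefix.
So nures → nunures.

nunures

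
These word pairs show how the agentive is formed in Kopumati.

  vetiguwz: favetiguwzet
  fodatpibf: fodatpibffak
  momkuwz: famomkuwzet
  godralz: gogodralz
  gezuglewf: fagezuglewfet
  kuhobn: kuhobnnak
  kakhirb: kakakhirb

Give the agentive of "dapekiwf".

fadapekiwfet

momkuwz and godralz both end in -z yet inflect differently (famomkuwzet, gogodralz), so the final letter is not what conditions the rule; the second-to-last letter is.
"dapekiwf" has second-to-last letter 'w'. The stems whose second-to-last letter is 'w' (momkuwz → famomkuwzet, vetiguwz → favetiguwzet, gezuglewf → fagezuglewfet) add fa- … -et around the stem.
The other patterns: stems whose second-to-last letter is 'l' or 'r' repeat the first consonant+vowel as a prefix; stems whose second-to-last letter is 'b' double the final consonant and add -ak.
So dapekiwf → fadapekiwfet.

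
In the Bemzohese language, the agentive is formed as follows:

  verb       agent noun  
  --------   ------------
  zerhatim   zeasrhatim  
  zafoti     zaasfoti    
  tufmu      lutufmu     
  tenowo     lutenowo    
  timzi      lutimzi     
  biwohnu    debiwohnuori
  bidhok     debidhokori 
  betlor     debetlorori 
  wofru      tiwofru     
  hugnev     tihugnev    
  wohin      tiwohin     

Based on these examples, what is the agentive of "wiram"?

tiwiram

"wiram" begins with w-. The stems beginning with w- (wofru → tiwofru, wohin → tiwohin) add the prefix ti-.
So wiram → tiwiram.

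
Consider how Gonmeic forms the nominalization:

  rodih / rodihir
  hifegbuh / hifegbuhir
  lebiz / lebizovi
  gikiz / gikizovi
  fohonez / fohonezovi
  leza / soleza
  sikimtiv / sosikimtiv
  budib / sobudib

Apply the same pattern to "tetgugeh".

tetgugehir

rodih and lebiz both have last vowel 'i' yet inflect differently (rodihir, lebizovi), so the last vowel is not what conditions the rule; the final letter is.
"tetgugeh" ends in -h. The stems ending in -h (rodih → rodihir, hifegbuh → hifegbuhir) add -ir.
The other patterns: stems ending in -z add -ovi; stems ending in -a, -b or -v add the prefix so-.
So tetgugeh → tetgugehir.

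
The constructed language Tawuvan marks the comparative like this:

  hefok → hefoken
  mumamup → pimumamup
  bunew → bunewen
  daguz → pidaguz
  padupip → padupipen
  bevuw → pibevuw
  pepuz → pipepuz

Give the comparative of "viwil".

viwilen

"viwil" has last vowel 'i'. The one such stem in the data (padupip → padupipen) adds -en, so the same rule applies.
The other pattern: stems whose last vowel is 'u' add the prefix pi-.
So viwil → viwilen.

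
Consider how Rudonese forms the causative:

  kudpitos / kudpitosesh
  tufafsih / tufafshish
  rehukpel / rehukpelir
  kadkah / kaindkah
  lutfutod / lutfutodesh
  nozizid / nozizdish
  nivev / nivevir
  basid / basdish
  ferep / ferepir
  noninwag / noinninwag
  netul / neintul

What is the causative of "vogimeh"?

lutfutod and basid both end in -d yet inflect differently (lutfutodesh, basdish), so the final letter is not what conditions the rule; the last vowel is.
"vogimeh" has last vowel 'e'. The stems whose last vowel is 'e' (ferep → ferepir, rehukpel → rehukpelir, nivev → nivevir) add -ir.
So vogimeh → vogimehir.

vogimehir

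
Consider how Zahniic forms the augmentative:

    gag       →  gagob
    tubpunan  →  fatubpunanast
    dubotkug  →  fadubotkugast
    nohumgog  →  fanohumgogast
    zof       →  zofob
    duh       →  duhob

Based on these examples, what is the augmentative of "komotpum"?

fakomotpumast

"komotpum" has 3 vowels. The stems with 3 vowels (nohumgog → fanohumgogast, tubpunan → fatubpunanast, dubotkug → fadubotkugast) add fa- … -ast around the stem.
So komotpum → fakomotpumast.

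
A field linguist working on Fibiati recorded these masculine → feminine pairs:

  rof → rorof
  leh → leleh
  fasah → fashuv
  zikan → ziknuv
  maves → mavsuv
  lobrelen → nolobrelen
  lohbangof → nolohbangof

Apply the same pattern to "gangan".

gangnuv

leh and fasah both end in -h yet inflect differently (leleh, fashuv), so the final letter is not what conditions the rule; the number of vowels is.
"gangan" has 2 vowels. The stems with 2 vowels (fasah → fashuv, zikan → ziknuv, maves → mavsuv) delete the last vowel and add -uv.
The other patterns: stems with 1 vowel repeat the first consonant+vowel as a prefix; stems with 3 vowels add the prefix no-.
So gangan → gangnuv.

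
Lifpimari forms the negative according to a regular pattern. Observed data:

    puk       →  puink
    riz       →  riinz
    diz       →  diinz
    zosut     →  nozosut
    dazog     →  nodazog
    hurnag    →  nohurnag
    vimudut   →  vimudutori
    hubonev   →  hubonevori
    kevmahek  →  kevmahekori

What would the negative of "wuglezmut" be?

zosut and vimudut both end in -t yet inflect differently (nozosut, vimudutori), so the final letter is not what conditions the rule; the number of vowels is.
"wuglezmut" has 3 vowels. The stems with 3 vowels (vimudut → vimudutori, hubonev → hubonevori, kevmahek → kevmahekori) add -ori.
The other patterns: stems with 1 vowel insert -in- after the first vowel; stems with 2 vowels add the prefix no-.
So wuglezmut → wuglezmutori.

wuglezmutori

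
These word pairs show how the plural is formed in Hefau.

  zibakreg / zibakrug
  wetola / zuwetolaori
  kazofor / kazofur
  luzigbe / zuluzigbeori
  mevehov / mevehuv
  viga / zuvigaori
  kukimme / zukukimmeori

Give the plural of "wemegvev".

zibakreg and luzigbe both have last vowel 'e' yet inflect differently (zibakrug, zuluzigbeori), so the last vowel is not what conditions the rule; whether the stem ends in a vowel or a consonant is.
"wemegvev" ends in a consonant. The stems ending in a consonant (kazofor → kazofur, mevehov → mevehuv, zibakreg → zibakrug) change the last vowel to 'u'.
So wemegvev → wemegvuv.

wemegvuv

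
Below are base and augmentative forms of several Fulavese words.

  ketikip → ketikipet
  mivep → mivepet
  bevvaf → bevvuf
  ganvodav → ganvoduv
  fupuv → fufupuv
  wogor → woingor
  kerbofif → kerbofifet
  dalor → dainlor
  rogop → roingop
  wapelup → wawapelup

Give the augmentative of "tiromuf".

"tiromuf" has last vowel 'u'. The stems whose last vowel is 'u' (fupuv → fufupuv, wapelup → wawapelup) repeat the first consonant+vowel as a prefix.
The other patterns: stems whose last vowel is 'e' or 'i' add -et; stems whose last vowel is 'a' change the last vowel to 'u'; stems whose last vowel is 'o' insert -in- after the first vowel.
So tiromuf → titiromuf.

titiromuf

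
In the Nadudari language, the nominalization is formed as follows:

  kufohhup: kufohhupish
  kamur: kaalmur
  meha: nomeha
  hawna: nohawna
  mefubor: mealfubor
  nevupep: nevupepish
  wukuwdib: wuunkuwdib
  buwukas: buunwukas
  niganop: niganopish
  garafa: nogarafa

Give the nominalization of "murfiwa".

kamur and kufohhup both have last vowel 'u' yet inflect differently (kaalmur, kufohhupish), so the last vowel is not what conditions the rule; the final letter is.
"murfiwa" ends in -a. The stems ending in -a (meha → nomeha, garafa → nogarafa, hawna → nohawna) add the prefix no-.
So murfiwa → nomurfiwa.

nomurfiwa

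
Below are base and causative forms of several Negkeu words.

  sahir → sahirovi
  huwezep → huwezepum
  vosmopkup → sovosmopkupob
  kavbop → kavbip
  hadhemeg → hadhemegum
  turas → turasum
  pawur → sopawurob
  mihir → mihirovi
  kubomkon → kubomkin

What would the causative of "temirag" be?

temiragum

"temirag" has last vowel 'a'. The one such stem in the data (turas → turasum) adds -um, so the same rule applies.
The other patterns: stems whose last vowel is 'i' add -ovi; stems whose last vowel is 'o' change the last vowel to 'i'; stems whose last vowel is 'u' add so- … -ob around the stem.
So temirag → temiragum.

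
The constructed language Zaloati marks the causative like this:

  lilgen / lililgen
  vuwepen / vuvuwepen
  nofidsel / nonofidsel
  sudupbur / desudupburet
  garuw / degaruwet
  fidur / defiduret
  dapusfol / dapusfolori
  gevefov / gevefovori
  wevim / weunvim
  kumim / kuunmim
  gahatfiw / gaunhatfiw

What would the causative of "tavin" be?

nofidsel and dapusfol both end in -l yet inflect differently (nonofidsel, dapusfolori), so the final letter is not what conditions the rule; the last vowel is.
"tavin" has last vowel 'i'. The stems whose last vowel is 'i' (wevim → weunvim, kumim → kuunmim, gahatfiw → gaunhatfiw) insert -un- after the first vowel.
The other patterns: stems whose last vowel is 'e' repeat the first consonant+vowel as a prefix; stems whose last vowel is 'u' add de- … -et around the stem; stems whose last vowel is 'o' add -ori.
So tavin → taunvin.

taunvin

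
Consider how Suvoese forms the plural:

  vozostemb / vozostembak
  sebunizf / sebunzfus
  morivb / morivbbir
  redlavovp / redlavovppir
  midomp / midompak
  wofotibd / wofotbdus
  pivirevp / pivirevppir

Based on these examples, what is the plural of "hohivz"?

hohivzzir

midomp and pivirevp both end in -p yet inflect differently (midompak, pivirevppir), so the final letter is not what conditions the rule; the second-to-last letter is.
"hohivz" has second-to-last letter 'v'. The stems whose second-to-last letter is 'v' (pivirevp → pivirevppir, morivb → morivbbir, redlavovp → redlavovppir) double the final consonant and add -ir.
The other patterns: stems whose second-to-last letter is 'm' add -ak; stems whose second-to-last letter is 'b' or 'z' delete the last vowel and add -us.
So hohivz → hohivzzir.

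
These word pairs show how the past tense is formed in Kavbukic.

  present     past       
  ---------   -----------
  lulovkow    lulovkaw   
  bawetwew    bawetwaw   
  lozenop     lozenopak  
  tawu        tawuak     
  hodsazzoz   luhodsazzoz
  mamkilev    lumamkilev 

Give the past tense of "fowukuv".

lulovkow and lozenop both have last vowel 'o' yet inflect differently (lulovkaw, lozenopak), so the last vowel is not what conditions the rule; the final letter is.
"fowukuv" ends in -v. The one such stem in the data (mamkilev → lumamkilev) adds the prefix lu-, so the same rule applies.
So fowukuv → lufowukuv.

lufowukuv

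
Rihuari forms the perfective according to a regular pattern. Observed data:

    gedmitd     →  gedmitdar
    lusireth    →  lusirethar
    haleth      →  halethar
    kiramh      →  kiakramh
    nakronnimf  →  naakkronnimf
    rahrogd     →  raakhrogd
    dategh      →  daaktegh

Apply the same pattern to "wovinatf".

wovinatfar

lusireth and kiramh both end in -h yet inflect differently (lusirethar, kiakramh), so the final letter is not what conditions the rule; the second-to-last letter is.
"wovinatf" has second-to-last letter 't'. The stems whose second-to-last letter is 't' (gedmitd → gedmitdar, lusireth → lusirethar, haleth → halethar) add -ar.
The other pattern: stems whose second-to-last letter is 'g' or 'm' insert -ak- after the first vowel.
So wovinatf → wovinatfar.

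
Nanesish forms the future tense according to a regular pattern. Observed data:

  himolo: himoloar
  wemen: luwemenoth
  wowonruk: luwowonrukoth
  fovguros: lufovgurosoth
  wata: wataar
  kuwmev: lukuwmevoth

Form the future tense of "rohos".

himolo and fovguros both have last vowel 'o' yet inflect differently (himoloar, lufovgurosoth), so the last vowel is not what conditions the rule; whether the stem ends in a vowel or a consonant is.
"rohos" ends in a consonant. The stems ending in a consonant (fovguros → lufovgurosoth, kuwmev → lukuwmevoth, wowonruk → luwowonrukoth) add lu- … -oth around the stem.
The other pattern: stems ending in a vowel add -ar.
So rohos → lurohosoth.

lurohosoth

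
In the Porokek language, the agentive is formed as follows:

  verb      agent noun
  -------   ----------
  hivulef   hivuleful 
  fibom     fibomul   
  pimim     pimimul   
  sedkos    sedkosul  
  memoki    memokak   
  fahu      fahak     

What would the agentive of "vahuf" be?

memoki and pimim both have last vowel 'i' yet inflect differently (memokak, pimimul), so the last vowel is not what conditions the rule; whether the stem ends in a vowel or a consonant is.
"vahuf" ends in a consonant. The stems ending in a consonant (sedkos → sedkosul, hivulef → hivuleful, fibom → fibomul) add -ul.
The other pattern: stems ending in a vowel drop the final letter and add -ak.
So vahuf → vahuful.

vahuful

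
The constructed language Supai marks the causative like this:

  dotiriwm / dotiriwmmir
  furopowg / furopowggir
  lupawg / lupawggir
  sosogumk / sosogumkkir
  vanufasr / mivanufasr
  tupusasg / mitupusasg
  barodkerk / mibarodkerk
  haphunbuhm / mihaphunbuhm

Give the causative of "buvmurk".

mibuvmurk

furopowg and tupusasg both end in -g yet inflect differently (furopowggir, mitupusasg), so the final letter is not what conditions the rule; the second-to-last letter is.
"buvmurk" has second-to-last letter 'r'. The one such stem in the data (barodkerk → mibarodkerk) adds the prefix mi-, so the same rule applies.
So buvmurk → mibuvmurk.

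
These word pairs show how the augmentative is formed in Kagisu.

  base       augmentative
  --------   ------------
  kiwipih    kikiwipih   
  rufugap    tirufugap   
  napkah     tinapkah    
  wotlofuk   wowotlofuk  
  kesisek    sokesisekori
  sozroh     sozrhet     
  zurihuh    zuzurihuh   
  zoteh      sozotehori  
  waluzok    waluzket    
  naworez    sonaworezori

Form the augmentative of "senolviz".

zoteh and sozroh both end in -h yet inflect differently (sozotehori, sozrhet), so the final letter is not what conditions the rule; the last vowel is.
"senolviz" has last vowel 'i'. The one such stem in the data (kiwipih → kikiwipih) repeats the first consonant+vowel as a prefix (as do zurihuh, wotlofuk), so the same rule applies.
So senolviz → sesenolviz.

sesenolviz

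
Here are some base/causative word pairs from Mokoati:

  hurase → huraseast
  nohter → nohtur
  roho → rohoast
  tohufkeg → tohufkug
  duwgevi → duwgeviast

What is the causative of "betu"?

"betu" ends in a vowel. The stems ending in a vowel (duwgevi → duwgeviast, hurase → huraseast, roho → rohoast) add -ast.
So betu → betuast.

betuast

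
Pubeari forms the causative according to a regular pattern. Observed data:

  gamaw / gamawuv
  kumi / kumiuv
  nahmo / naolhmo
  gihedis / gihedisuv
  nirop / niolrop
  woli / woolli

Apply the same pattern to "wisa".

woli and kumi both end in -i yet inflect differently (woolli, kumiuv), so the final letter is not what conditions the rule; the first letter is.
"wisa" begins with w-. The one such stem in the data (woli → woolli) inserts -ol- after the first vowel (as do nirop, nahmo), so the same rule applies.
So wisa → wiolsa.

wiolsa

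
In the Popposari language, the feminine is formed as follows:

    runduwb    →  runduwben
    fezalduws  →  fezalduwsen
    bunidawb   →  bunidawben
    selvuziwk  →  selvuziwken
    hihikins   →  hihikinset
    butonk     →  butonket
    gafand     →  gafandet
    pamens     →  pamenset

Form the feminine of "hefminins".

"hefminins" has second-to-last letter 'n'. The stems whose second-to-last letter is 'n' (hihikins → hihikinset, butonk → butonket, gafand → gafandet) add -et.
The other pattern: stems whose second-to-last letter is 'w' add -en.
So hefminins → hefmininset.

hefmininset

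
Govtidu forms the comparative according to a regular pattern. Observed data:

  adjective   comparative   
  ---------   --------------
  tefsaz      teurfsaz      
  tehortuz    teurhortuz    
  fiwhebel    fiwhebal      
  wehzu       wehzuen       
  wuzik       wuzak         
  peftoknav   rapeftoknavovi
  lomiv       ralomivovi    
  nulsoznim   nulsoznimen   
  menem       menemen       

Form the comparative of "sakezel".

sakezal

peftoknav and tefsaz both have last vowel 'a' yet inflect differently (rapeftoknavovi, teurfsaz), so the last vowel is not what conditions the rule; the final letter is.
"sakezel" ends in -l. The one such stem in the data (fiwhebel → fiwhebal) changes the last vowel to 'a' (as does wuzik), so the same rule applies.
The other patterns: stems ending in -v add ra- … -ovi around the stem; stems ending in -z insert -ur- after the first vowel; stems ending in -m or -u add -en.
So sakezel → sakezal.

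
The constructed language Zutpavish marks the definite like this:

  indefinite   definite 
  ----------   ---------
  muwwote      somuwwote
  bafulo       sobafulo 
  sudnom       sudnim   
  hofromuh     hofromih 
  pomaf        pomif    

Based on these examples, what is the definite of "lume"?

solume

bafulo and sudnom both have last vowel 'o' yet inflect differently (sobafulo, sudnim), so the last vowel is not what conditions the rule; whether the stem ends in a vowel or a consonant is.
"lume" ends in a vowel. The stems ending in a vowel (muwwote → somuwwote, bafulo → sobafulo) add the prefix so-.
The other pattern: stems ending in a consonant change the last vowel to 'i'.
So lume → solume.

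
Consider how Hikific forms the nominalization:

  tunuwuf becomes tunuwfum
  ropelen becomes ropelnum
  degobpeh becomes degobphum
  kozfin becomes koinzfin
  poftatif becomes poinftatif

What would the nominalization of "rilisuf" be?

rilisfum

ropelen and kozfin both end in -n yet inflect differently (ropelnum, koinzfin), so the final letter is not what conditions the rule; the last vowel is.
"rilisuf" has last vowel 'u'. The one such stem in the data (tunuwuf → tunuwfum) deletes the last vowel and adds -um (as do ropelen, degobpeh), so the same rule applies.
The other pattern: stems whose last vowel is 'i' insert -in- after the first vowel.
So rilisuf → rilisfum.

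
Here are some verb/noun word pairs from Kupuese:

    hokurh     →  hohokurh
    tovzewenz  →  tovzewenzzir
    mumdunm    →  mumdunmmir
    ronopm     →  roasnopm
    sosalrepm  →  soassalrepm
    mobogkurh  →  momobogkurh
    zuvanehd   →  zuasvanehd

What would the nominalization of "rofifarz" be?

rorofifarz

"rofifarz" has second-to-last letter 'r'. The stems whose second-to-last letter is 'r' (hokurh → hohokurh, mobogkurh → momobogkurh) repeat the first consonant+vowel as a prefix.
The other patterns: stems whose second-to-last letter is 'n' double the final consonant and add -ir; stems whose second-to-last letter is 'h' or 'p' insert -as- after the first vowel.
So rofifarz → rorofifarz.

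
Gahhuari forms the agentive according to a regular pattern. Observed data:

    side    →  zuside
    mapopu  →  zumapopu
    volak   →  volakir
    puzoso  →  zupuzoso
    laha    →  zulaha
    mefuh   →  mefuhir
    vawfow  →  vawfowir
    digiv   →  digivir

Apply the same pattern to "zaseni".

zuzaseni

vawfow and puzoso both have last vowel 'o' yet inflect differently (vawfowir, zupuzoso), so the last vowel is not what conditions the rule; whether the stem ends in a vowel or a consonant is.
"zaseni" ends in a vowel. The stems ending in a vowel (puzoso → zupuzoso, laha → zulaha, mapopu → zumapopu) add the prefix zu-.
The other pattern: stems ending in a consonant add -ir.
So zaseni → zuzaseni.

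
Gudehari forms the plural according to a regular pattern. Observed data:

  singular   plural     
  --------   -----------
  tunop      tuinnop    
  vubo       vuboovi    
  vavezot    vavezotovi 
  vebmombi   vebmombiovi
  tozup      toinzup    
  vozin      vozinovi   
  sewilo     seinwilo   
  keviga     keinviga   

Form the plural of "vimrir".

"vimrir" begins with v-. The stems beginning with v- (vubo → vuboovi, vavezot → vavezotovi, vozin → vozinovi) add -ovi.
So vimrir → vimrirovi.

vimrirovi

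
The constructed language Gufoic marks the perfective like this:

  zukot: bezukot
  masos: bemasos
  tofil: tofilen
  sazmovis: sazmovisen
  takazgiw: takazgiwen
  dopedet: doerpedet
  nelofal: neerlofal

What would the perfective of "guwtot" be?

masos and sazmovis both end in -s yet inflect differently (bemasos, sazmovisen), so the final letter is not what conditions the rule; the last vowel is.
"guwtot" has last vowel 'o'. The stems whose last vowel is 'o' (zukot → bezukot, masos → bemasos) add the prefix be-.
So guwtot → beguwtot.

beguwtot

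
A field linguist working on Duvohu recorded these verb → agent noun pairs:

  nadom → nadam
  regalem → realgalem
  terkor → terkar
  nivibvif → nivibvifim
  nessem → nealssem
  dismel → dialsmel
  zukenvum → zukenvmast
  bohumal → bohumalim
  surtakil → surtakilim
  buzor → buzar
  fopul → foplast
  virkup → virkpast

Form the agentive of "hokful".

hokflast

dismel and fopul both end in -l yet inflect differently (dialsmel, foplast), so the final letter is not what conditions the rule; the last vowel is.
"hokful" has last vowel 'u'. The stems whose last vowel is 'u' (fopul → foplast, virkup → virkpast, zukenvum → zukenvmast) delete the last vowel and add -ast.
The other patterns: stems whose last vowel is 'e' insert -al- after the first vowel; stems whose last vowel is 'a' or 'i' add -im; stems whose last vowel is 'o' change the last vowel to 'a'.
So hokful → hokflast.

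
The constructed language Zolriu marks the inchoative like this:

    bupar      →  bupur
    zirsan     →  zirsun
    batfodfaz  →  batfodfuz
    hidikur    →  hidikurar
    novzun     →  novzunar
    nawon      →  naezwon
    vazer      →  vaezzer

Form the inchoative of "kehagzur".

bupar and hidikur both end in -r yet inflect differently (bupur, hidikurar), so the final letter is not what conditions the rule; the last vowel is.
"kehagzur" has last vowel 'u'. The stems whose last vowel is 'u' (hidikur → hidikurar, novzun → novzunar) add -ar.
The other patterns: stems whose last vowel is 'a' change the last vowel to 'u'; stems whose last vowel is 'e' or 'o' insert -ez- after the first vowel.
So kehagzur → kehagzurar.

kehagzurar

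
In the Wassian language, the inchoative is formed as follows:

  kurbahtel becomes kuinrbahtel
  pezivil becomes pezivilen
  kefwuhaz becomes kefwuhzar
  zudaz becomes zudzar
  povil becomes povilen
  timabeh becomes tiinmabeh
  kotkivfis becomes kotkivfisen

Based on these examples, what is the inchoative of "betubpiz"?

betubpizen

"betubpiz" has last vowel 'i'. The stems whose last vowel is 'i' (povil → povilen, kotkivfis → kotkivfisen, pezivil → pezivilen) add -en.
The other patterns: stems whose last vowel is 'a' delete the last vowel and add -ar; stems whose last vowel is 'e' insert -in- after the first vowel.
So betubpiz → betubpizen.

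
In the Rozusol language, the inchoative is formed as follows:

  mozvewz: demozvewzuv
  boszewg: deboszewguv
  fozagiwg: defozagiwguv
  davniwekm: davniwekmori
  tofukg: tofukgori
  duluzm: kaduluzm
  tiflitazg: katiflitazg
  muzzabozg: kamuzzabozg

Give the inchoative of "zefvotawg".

boszewg and tofukg both end in -g yet inflect differently (deboszewguv, tofukgori), so the final letter is not what conditions the rule; the second-to-last letter is.
"zefvotawg" has second-to-last letter 'w'. The stems whose second-to-last letter is 'w' (mozvewz → demozvewzuv, boszewg → deboszewguv, fozagiwg → defozagiwguv) add de- … -uv around the stem.
The other patterns: stems whose second-to-last letter is 'k' add -ori; stems whose second-to-last letter is 'z' add the prefix ka-.
So zefvotawg → dezefvotawguv.

dezefvotawguv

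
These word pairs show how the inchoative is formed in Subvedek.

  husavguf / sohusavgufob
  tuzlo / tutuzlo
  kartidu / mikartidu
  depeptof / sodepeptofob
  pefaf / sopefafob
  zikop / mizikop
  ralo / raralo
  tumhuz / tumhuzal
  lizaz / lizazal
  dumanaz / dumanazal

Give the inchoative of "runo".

depeptof and tuzlo both have last vowel 'o' yet inflect differently (sodepeptofob, tutuzlo), so the last vowel is not what conditions the rule; the final letter is.
"runo" ends in -o. The stems ending in -o (tuzlo → tutuzlo, ralo → raralo) repeat the first consonant+vowel as a prefix.
The other patterns: stems ending in -f add so- … -ob around the stem; stems ending in -z add -al; stems ending in -p or -u add the prefix mi-.
So runo → ruruno.

ruruno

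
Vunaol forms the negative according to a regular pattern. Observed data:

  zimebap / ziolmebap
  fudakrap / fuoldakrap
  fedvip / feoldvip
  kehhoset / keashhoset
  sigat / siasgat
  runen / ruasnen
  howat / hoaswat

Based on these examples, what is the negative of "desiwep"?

zimebap and sigat both have last vowel 'a' yet inflect differently (ziolmebap, siasgat), so the last vowel is not what conditions the rule; the final letter is.
"desiwep" ends in -p. The stems ending in -p (zimebap → ziolmebap, fudakrap → fuoldakrap, fedvip → feoldvip) insert -ol- after the first vowel.
The other pattern: stems ending in -n or -t insert -as- after the first vowel.
So desiwep → deolsiwep.

deolsiwep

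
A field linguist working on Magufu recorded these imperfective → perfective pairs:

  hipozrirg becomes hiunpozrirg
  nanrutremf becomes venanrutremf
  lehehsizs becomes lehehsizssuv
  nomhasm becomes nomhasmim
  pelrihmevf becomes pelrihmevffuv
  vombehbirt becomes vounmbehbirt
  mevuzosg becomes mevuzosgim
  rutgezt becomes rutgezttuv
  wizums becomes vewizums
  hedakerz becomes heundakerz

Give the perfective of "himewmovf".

mevuzosg and hipozrirg both end in -g yet inflect differently (mevuzosgim, hiunpozrirg), so the final letter is not what conditions the rule; the second-to-last letter is.
"himewmovf" has second-to-last letter 'v'. The one such stem in the data (pelrihmevf → pelrihmevffuv) doubles the final consonant and adds -uv (as do lehehsizs, rutgezt), so the same rule applies.
The other patterns: stems whose second-to-last letter is 'm' add the prefix ve-; stems whose second-to-last letter is 's' add -im; stems whose second-to-last letter is 'r' insert -un- after the first vowel.
So himewmovf → himewmovffuv.

himewmovffuv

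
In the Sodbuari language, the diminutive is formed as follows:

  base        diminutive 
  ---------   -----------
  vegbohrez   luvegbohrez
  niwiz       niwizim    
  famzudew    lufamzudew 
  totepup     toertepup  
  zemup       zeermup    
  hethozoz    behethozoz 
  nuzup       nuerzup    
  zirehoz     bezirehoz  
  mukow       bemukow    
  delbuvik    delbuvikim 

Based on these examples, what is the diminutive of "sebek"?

zirehoz and vegbohrez both end in -z yet inflect differently (bezirehoz, luvegbohrez), so the final letter is not what conditions the rule; the last vowel is.
"sebek" has last vowel 'e'. The stems whose last vowel is 'e' (vegbohrez → luvegbohrez, famzudew → lufamzudew) add the prefix lu-.
So sebek → lusebek.

lusebek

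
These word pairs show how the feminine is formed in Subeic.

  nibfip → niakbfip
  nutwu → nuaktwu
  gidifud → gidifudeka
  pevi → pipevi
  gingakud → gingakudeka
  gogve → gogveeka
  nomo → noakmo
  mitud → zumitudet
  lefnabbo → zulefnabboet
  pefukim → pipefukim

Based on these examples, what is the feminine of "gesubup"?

gesubupeka

gidifud and mitud both end in -d yet inflect differently (gidifudeka, zumitudet), so the final letter is not what conditions the rule; the first letter is.
"gesubup" begins with g-. The stems beginning with g- (gidifud → gidifudeka, gingakud → gingakudeka, gogve → gogveeka) add -eka.
So gesubup → gesubupeka.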